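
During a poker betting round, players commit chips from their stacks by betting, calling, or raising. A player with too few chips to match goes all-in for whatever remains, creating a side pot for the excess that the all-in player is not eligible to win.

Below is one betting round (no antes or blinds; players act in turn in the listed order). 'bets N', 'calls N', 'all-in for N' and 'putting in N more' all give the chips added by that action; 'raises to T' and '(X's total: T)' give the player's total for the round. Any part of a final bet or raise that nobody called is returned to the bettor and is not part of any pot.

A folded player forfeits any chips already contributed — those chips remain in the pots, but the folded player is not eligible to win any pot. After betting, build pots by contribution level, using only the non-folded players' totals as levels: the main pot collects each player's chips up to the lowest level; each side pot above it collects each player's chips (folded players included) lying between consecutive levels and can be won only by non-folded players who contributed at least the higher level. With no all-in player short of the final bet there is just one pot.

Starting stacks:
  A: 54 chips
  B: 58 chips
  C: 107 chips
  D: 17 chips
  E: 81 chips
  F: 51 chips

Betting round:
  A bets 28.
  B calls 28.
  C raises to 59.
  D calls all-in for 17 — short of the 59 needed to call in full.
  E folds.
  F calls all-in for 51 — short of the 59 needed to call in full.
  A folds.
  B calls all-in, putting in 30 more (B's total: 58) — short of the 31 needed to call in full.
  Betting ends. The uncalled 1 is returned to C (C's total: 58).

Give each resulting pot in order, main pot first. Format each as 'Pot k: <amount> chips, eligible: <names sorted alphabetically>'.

Contributions (after 1 returned to C): A=28, B=58, C=58, D=17, F=51
Folded: A, E
Pot levels (distinct totals of non-folded players): 17, 51, 58
Layer 1-17: 17 each from A, B, C, D, F = 17*5 = 85 chips; eligible B, C, D, F
Layer 18-51: A 11 + B 34 + C 34 + F 34 = 113 chips; eligible B, C, F
Layer 52-58: 7 each from B, C = 7*2 = 14 chips; eligible B, C

Pot 1: 85 chips, eligible: B, C, D, F
Pot 2: 113 chips, eligible: B, C, F
Pot 3: 14 chips, eligible: B, C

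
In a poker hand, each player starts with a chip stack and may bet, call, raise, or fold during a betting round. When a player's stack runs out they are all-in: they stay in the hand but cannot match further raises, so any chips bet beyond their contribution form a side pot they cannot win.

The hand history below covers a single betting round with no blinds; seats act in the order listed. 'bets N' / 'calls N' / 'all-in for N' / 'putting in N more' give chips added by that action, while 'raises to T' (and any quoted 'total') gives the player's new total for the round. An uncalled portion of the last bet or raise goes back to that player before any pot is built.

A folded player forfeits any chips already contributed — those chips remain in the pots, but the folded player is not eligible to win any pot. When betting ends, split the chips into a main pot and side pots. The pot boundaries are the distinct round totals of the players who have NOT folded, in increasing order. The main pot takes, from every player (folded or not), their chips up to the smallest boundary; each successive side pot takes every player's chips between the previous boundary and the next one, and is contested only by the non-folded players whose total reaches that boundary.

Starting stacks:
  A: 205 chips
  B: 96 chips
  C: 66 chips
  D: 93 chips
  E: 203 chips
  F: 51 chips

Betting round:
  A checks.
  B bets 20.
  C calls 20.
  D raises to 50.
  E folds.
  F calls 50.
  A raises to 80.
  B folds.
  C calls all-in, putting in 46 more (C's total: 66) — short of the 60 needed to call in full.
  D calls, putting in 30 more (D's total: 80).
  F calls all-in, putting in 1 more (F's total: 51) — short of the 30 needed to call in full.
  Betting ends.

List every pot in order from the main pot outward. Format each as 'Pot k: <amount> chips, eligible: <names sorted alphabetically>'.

Pot 1: 224 chips, eligible: A, C, D, F
Pot 2: 45 chips, eligible: A, C, D
Pot 3: 28 chips, eligible: A, D

Derivation:
Contributions: A=80, B=20, C=66, D=80, F=51
Folded: B, E
Pot levels (distinct totals of non-folded players): 51, 66, 80
Layer 1-51: A 51 + B 20 + C 51 + D 51 + F 51 = 224 chips; eligible A, C, D, F
Layer 52-66: 15 each from A, C, D = 15*3 = 45 chips; eligible A, C, D
Layer 67-80: 14 each from A, D = 14*2 = 28 chips; eligible A, D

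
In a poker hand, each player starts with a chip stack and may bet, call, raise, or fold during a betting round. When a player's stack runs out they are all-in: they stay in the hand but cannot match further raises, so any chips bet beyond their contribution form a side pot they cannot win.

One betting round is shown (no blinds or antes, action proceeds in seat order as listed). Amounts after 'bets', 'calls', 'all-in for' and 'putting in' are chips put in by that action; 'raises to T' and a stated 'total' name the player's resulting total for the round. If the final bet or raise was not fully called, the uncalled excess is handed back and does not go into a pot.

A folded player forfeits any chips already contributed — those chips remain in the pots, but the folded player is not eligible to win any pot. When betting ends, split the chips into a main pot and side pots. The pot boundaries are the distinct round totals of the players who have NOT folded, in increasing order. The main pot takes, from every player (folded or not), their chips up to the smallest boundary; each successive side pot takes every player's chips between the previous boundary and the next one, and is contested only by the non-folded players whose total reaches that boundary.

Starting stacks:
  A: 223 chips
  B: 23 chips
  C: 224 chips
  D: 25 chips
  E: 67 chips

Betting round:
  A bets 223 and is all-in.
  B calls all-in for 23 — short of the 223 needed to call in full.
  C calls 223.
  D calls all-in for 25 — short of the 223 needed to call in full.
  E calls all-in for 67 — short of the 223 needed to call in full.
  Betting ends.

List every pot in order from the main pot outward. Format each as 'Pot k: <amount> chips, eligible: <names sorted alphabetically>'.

Pot 1: 115 chips, eligible: A, B, C, D, E
Pot 2: 8 chips, eligible: A, C, D, E
Pot 3: 126 chips, eligible: A, C, E
Pot 4: 312 chips, eligible: A, C

Derivation:
Contributions: A=223, B=23, C=223, D=25, E=67
Pot levels (distinct totals of non-folded players): 23, 25, 67, 223
Layer 1-23: 23 each from A, B, C, D, E = 23*5 = 115 chips; eligible A, B, C, D, E
Layer 24-25: 2 each from A, C, D, E = 2*4 = 8 chips; eligible A, C, D, E
Layer 26-67: 42 each from A, C, E = 42*3 = 126 chips; eligible A, C, E
Layer 68-223: 156 each from A, C = 156*2 = 312 chips; eligible A, C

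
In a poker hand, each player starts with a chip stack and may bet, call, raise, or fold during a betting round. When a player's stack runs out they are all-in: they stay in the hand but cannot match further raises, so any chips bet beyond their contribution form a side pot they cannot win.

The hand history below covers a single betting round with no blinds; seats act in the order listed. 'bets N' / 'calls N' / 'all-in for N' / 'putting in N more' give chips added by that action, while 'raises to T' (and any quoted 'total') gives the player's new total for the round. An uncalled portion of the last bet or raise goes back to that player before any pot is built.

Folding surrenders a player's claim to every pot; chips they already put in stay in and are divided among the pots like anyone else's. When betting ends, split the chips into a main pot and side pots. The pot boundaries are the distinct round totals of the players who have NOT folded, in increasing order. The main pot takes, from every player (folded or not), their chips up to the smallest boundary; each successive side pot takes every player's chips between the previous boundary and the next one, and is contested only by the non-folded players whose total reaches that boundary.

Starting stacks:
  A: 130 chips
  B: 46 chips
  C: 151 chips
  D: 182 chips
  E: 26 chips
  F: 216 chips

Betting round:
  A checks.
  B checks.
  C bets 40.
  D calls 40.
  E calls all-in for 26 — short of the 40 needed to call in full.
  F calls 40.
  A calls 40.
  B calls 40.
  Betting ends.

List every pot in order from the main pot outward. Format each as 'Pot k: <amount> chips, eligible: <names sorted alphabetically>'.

Pot 1: 156 chips, eligible: A, B, C, D, E, F
Pot 2: 70 chips, eligible: A, B, C, D, F

Derivation:
Contributions: A=40, B=40, C=40, D=40, E=26, F=40
Pot levels (distinct totals of non-folded players): 26, 40
Layer 1-26: 26 each from A, B, C, D, E, F = 26*6 = 156 chips; eligible A, B, C, D, E, F
Layer 27-40: 14 each from A, B, C, D, F = 14*5 = 70 chips; eligible A, B, C, D, F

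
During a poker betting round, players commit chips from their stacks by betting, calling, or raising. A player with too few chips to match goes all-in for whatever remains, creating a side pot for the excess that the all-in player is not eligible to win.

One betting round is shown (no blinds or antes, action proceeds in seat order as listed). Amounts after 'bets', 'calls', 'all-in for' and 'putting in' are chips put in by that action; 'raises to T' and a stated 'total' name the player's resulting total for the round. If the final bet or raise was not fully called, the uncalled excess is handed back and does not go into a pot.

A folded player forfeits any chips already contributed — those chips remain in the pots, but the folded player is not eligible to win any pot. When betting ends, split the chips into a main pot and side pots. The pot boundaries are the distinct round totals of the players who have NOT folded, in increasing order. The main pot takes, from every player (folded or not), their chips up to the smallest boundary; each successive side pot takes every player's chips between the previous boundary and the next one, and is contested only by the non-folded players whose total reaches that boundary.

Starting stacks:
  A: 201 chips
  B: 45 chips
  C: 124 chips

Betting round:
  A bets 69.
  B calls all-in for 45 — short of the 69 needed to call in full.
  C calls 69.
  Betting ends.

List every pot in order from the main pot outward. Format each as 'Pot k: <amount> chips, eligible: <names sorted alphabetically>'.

Contributions: A=69, B=45, C=69
Pot levels (distinct totals of non-folded players): 45, 69
Layer 1-45: 45 each from A, B, C = 45*3 = 135 chips; eligible A, B, C
Layer 46-69: 24 each from A, C = 24*2 = 48 chips; eligible A, C

Pot 1: 135 chips, eligible: A, B, C
Pot 2: 48 chips, eligible: A, C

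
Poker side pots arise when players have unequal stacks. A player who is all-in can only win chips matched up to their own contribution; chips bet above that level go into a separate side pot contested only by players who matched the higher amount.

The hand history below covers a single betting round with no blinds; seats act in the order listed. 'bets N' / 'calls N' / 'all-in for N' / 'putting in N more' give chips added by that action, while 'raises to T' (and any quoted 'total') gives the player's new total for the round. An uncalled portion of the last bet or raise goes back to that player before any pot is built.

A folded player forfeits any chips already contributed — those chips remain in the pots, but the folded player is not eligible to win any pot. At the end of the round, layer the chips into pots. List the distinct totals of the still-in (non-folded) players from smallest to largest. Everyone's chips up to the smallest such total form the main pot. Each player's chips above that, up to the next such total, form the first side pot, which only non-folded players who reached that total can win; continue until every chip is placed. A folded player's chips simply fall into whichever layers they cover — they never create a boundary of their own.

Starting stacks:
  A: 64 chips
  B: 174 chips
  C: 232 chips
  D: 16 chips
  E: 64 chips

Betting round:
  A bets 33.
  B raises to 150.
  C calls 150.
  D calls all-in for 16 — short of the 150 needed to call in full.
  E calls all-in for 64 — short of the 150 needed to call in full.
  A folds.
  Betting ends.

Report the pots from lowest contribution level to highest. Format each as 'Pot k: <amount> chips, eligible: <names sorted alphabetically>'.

Contributions: A=33, B=150, C=150, D=16, E=64
Folded: A
Pot levels (distinct totals of non-folded players): 16, 64, 150
Layer 1-16: 16 each from A, B, C, D, E = 16*5 = 80 chips; eligible B, C, D, E
Layer 17-64: A 17 + B 48 + C 48 + E 48 = 161 chips; eligible B, C, E
Layer 65-150: 86 each from B, C = 86*2 = 172 chips; eligible B, C

Pot 1: 80 chips, eligible: B, C, D, E
Pot 2: 161 chips, eligible: B, C, E
Pot 3: 172 chips, eligible: B, C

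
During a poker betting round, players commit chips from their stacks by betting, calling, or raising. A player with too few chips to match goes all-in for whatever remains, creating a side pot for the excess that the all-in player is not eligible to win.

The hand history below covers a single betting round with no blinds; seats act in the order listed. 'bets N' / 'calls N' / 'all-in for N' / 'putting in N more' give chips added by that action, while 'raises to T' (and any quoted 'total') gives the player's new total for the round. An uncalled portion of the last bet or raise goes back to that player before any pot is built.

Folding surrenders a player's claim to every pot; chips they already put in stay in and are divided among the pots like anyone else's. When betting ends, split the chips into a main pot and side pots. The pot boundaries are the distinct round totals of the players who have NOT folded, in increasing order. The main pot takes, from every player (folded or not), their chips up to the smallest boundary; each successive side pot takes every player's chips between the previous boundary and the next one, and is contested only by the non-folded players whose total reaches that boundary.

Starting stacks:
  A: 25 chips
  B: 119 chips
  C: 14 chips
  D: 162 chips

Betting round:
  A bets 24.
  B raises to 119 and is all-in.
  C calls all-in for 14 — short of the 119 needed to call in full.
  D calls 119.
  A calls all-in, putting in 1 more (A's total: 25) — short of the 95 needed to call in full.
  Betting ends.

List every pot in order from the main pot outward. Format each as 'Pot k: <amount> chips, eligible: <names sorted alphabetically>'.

Contributions: A=25, B=119, C=14, D=119
Pot levels (distinct totals of non-folded players): 14, 25, 119
Layer 1-14: 14 each from A, B, C, D = 14*4 = 56 chips; eligible A, B, C, D
Layer 15-25: 11 each from A, B, D = 11*3 = 33 chips; eligible A, B, D
Layer 26-119: 94 each from B, D = 94*2 = 188 chips; eligible B, D

Pot 1: 56 chips, eligible: A, B, C, D
Pot 2: 33 chips, eligible: A, B, D
Pot 3: 188 chips, eligible: B, D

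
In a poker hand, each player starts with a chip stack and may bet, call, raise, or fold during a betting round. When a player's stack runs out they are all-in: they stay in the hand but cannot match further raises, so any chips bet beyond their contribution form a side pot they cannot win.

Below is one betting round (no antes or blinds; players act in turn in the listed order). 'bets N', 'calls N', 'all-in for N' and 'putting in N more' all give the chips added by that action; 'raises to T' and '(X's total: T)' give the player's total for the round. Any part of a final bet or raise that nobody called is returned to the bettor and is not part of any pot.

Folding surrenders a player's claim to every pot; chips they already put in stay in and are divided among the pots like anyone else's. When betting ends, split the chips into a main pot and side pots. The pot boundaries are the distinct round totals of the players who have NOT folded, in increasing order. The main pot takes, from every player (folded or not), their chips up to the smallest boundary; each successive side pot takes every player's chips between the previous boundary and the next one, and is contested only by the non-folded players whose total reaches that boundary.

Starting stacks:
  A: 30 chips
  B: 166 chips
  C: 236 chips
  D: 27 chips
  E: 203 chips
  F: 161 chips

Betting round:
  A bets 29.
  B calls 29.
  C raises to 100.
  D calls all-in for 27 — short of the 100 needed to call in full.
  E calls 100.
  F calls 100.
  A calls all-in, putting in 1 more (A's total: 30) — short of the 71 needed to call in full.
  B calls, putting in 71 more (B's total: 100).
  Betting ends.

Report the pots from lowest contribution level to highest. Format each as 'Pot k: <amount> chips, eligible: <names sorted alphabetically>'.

Pot 1: 162 chips, eligible: A, B, C, D, E, F
Pot 2: 15 chips, eligible: A, B, C, E, F
Pot 3: 280 chips, eligible: B, C, E, F

Derivation:
Contributions: A=30, B=100, C=100, D=27, E=100, F=100
Pot levels (distinct totals of non-folded players): 27, 30, 100
Layer 1-27: 27 each from A, B, C, D, E, F = 27*6 = 162 chips; eligible A, B, C, D, E, F
Layer 28-30: 3 each from A, B, C, E, F = 3*5 = 15 chips; eligible A, B, C, E, F
Layer 31-100: 70 each from B, C, E, F = 70*4 = 280 chips; eligible B, C, E, F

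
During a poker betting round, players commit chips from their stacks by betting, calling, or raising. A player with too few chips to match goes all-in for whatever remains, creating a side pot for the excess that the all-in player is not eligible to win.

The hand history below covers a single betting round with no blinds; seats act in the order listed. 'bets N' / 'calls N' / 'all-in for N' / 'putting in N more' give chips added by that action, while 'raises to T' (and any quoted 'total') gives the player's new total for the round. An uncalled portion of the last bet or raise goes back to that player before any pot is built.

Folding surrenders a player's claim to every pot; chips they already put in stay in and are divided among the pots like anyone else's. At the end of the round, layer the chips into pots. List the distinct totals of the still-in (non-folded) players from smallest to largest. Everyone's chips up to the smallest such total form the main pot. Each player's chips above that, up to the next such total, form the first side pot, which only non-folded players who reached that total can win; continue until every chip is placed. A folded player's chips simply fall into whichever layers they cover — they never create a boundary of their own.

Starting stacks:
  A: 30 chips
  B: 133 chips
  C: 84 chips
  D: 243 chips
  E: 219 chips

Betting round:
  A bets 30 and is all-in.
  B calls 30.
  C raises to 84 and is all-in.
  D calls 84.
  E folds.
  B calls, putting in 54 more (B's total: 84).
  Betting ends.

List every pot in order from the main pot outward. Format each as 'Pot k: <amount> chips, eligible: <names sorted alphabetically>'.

Contributions: A=30, B=84, C=84, D=84
Folded: E
Pot levels (distinct totals of non-folded players): 30, 84
Layer 1-30: 30 each from A, B, C, D = 30*4 = 120 chips; eligible A, B, C, D
Layer 31-84: 54 each from B, C, D = 54*3 = 162 chips; eligible B, C, D

Pot 1: 120 chips, eligible: A, B, C, D
Pot 2: 162 chips, eligible: B, C, D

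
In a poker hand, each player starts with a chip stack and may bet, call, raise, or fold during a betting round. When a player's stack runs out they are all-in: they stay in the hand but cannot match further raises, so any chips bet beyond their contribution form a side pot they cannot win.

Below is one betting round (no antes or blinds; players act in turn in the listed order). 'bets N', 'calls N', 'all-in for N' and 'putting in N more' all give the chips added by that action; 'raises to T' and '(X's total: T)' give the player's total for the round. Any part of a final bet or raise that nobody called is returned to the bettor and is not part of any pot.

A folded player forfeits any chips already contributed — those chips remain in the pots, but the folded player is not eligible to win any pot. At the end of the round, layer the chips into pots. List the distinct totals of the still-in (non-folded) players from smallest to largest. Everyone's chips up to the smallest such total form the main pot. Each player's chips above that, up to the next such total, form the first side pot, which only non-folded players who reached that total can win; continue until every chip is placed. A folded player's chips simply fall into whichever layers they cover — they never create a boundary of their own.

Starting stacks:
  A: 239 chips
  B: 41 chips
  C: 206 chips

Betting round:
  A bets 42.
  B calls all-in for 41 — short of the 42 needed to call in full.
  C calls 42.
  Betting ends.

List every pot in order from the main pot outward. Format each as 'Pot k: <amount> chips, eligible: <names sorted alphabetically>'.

Pot 1: 123 chips, eligible: A, B, C
Pot 2: 2 chips, eligible: A, C

Derivation:
Contributions: A=42, B=41, C=42
Pot levels (distinct totals of non-folded players): 41, 42
Layer 1-41: 41 each from A, B, C = 41*3 = 123 chips; eligible A, B, C
Layer 42-42: 1 each from A, C = 1*2 = 2 chips; eligible A, C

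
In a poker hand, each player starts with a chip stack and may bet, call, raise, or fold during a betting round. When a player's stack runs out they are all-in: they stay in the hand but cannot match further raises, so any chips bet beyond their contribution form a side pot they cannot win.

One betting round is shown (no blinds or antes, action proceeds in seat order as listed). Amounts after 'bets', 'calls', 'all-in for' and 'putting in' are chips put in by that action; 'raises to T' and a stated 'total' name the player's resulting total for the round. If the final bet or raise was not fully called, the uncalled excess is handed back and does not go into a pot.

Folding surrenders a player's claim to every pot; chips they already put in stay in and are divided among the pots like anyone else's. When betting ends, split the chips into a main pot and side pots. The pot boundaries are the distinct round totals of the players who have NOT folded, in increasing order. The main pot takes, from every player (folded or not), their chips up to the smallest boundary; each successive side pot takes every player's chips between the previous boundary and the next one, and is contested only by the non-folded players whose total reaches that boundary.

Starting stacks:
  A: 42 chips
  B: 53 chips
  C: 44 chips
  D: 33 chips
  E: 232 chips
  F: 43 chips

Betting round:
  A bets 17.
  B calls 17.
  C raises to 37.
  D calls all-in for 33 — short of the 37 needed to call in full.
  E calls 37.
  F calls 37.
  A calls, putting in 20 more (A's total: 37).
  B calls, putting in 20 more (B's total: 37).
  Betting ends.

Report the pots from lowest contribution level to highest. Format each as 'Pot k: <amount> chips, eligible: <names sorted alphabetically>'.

Pot 1: 198 chips, eligible: A, B, C, D, E, F
Pot 2: 20 chips, eligible: A, B, C, E, F

Derivation:
Contributions: A=37, B=37, C=37, D=33, E=37, F=37
Pot levels (distinct totals of non-folded players): 33, 37
Layer 1-33: 33 each from A, B, C, D, E, F = 33*6 = 198 chips; eligible A, B, C, D, E, F
Layer 34-37: 4 each from A, B, C, E, F = 4*5 = 20 chips; eligible A, B, C, E, F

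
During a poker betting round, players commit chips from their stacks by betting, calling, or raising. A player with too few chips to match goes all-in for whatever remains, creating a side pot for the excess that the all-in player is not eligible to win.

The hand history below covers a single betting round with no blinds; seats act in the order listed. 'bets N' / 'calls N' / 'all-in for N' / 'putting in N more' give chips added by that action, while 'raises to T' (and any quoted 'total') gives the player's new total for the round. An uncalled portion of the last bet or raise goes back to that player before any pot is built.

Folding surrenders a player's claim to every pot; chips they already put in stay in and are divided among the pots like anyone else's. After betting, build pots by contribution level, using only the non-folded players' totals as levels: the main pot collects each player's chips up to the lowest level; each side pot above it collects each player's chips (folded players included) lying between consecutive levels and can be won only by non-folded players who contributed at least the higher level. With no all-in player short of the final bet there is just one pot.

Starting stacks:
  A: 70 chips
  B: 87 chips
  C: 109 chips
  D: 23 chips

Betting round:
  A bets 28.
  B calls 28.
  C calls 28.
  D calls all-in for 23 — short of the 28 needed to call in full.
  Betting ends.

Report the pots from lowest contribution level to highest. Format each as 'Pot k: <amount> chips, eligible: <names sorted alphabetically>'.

Pot 1: 92 chips, eligible: A, B, C, D
Pot 2: 15 chips, eligible: A, B, C

Derivation:
Contributions: A=28, B=28, C=28, D=23
Pot levels (distinct totals of non-folded players): 23, 28
Layer 1-23: 23 each from A, B, C, D = 23*4 = 92 chips; eligible A, B, C, D
Layer 24-28: 5 each from A, B, C = 5*3 = 15 chips; eligible A, B, C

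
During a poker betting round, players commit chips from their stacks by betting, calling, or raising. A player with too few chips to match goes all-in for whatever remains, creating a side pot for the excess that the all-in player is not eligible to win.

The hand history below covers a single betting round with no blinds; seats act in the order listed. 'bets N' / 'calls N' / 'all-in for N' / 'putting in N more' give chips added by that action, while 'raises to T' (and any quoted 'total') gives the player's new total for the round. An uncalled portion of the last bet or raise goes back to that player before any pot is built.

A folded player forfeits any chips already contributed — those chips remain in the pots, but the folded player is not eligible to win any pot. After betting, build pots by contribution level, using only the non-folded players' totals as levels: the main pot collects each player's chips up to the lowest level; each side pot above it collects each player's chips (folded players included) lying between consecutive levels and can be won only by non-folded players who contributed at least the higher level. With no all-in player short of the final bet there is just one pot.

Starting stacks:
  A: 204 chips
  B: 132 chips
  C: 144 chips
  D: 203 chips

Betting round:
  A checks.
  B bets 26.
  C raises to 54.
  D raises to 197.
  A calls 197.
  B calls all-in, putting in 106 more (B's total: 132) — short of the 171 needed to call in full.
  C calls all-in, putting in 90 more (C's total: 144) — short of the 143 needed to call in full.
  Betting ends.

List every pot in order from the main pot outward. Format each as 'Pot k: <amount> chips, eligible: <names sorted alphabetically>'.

Contributions: A=197, B=132, C=144, D=197
Pot levels (distinct totals of non-folded players): 132, 144, 197
Layer 1-132: 132 each from A, B, C, D = 132*4 = 528 chips; eligible A, B, C, D
Layer 133-144: 12 each from A, C, D = 12*3 = 36 chips; eligible A, C, D
Layer 145-197: 53 each from A, D = 53*2 = 106 chips; eligible A, D

Pot 1: 528 chips, eligible: A, B, C, D
Pot 2: 36 chips, eligible: A, C, D
Pot 3: 106 chips, eligible: A, D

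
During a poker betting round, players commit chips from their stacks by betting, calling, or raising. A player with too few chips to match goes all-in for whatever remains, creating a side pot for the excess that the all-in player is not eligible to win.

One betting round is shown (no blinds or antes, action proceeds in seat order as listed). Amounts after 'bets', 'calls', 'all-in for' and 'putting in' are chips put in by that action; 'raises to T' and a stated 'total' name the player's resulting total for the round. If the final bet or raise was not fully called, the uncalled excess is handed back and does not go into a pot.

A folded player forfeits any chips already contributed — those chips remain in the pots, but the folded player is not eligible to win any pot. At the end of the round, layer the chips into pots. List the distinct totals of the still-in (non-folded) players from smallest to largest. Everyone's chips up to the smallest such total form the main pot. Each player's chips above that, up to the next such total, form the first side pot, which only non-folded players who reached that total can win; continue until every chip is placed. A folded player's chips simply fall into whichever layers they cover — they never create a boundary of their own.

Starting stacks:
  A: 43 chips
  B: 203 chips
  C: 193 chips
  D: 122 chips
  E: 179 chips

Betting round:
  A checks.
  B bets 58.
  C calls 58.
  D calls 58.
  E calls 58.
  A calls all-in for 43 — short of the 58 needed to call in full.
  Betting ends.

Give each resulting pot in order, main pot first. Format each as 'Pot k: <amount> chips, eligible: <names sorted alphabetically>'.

Pot 1: 215 chips, eligible: A, B, C, D, E
Pot 2: 60 chips, eligible: B, C, D, E

Derivation:
Contributions: A=43, B=58, C=58, D=58, E=58
Pot levels (distinct totals of non-folded players): 43, 58
Layer 1-43: 43 each from A, B, C, D, E = 43*5 = 215 chips; eligible A, B, C, D, E
Layer 44-58: 15 each from B, C, D, E = 15*4 = 60 chips; eligible B, C, D, E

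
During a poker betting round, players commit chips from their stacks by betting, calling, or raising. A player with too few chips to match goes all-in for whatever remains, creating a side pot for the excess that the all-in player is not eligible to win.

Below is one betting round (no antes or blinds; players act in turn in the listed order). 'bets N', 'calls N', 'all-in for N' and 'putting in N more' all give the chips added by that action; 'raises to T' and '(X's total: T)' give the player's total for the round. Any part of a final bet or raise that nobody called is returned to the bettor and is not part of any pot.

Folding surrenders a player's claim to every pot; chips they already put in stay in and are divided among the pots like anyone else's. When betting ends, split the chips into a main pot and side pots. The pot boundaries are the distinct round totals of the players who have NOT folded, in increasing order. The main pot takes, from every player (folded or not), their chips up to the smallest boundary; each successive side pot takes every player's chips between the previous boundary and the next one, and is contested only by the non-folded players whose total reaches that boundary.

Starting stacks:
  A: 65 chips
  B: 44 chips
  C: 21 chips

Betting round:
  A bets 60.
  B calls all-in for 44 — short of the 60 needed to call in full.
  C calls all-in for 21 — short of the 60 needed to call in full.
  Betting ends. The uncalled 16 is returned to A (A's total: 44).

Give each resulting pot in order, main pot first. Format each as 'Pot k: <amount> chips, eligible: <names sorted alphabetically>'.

Contributions (after 16 returned to A): A=44, B=44, C=21
Pot levels (distinct totals of non-folded players): 21, 44
Layer 1-21: 21 each from A, B, C = 21*3 = 63 chips; eligible A, B, C
Layer 22-44: 23 each from A, B = 23*2 = 46 chips; eligible A, B

Pot 1: 63 chips, eligible: A, B, C
Pot 2: 46 chips, eligible: A, B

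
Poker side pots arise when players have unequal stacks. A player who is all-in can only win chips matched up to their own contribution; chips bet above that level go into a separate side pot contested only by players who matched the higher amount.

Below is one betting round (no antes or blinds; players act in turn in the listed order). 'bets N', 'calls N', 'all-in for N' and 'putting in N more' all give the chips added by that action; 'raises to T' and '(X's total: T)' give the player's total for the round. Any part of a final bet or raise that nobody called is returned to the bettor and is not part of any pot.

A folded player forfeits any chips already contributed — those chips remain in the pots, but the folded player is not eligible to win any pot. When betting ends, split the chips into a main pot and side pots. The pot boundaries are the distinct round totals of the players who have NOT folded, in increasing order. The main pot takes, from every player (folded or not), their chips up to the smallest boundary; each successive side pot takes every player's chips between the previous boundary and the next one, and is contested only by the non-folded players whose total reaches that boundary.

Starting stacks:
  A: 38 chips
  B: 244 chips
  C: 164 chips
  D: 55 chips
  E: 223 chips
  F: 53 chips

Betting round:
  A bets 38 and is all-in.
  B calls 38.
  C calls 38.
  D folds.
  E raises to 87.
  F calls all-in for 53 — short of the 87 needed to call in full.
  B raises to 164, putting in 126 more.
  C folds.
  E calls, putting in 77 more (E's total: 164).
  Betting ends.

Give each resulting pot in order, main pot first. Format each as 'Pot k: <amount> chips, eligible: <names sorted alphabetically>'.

Contributions: A=38, B=164, C=38, E=164, F=53
Folded: C, D
Pot levels (distinct totals of non-folded players): 38, 53, 164
Layer 1-38: 38 each from A, B, C, E, F = 38*5 = 190 chips; eligible A, B, E, F
Layer 39-53: 15 each from B, E, F = 15*3 = 45 chips; eligible B, E, F
Layer 54-164: 111 each from B, E = 111*2 = 222 chips; eligible B, E

Pot 1: 190 chips, eligible: A, B, E, F
Pot 2: 45 chips, eligible: B, E, F
Pot 3: 222 chips, eligible: B, E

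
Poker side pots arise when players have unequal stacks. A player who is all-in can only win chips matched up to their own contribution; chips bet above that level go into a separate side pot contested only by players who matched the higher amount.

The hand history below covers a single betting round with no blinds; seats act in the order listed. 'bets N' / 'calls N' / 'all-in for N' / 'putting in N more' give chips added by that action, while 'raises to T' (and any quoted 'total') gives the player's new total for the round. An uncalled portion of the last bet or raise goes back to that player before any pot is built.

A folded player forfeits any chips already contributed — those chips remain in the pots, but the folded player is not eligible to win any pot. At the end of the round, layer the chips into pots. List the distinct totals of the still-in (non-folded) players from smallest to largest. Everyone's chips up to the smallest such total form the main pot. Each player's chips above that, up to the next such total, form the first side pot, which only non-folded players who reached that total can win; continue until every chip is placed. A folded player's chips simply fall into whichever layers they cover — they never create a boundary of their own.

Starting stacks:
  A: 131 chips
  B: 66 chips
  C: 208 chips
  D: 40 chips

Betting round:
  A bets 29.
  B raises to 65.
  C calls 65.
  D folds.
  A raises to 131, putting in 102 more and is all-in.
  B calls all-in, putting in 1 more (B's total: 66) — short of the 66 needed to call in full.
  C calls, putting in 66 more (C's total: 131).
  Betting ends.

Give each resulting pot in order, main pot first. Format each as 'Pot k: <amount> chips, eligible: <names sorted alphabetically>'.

Contributions: A=131, B=66, C=131
Folded: D
Pot levels (distinct totals of non-folded players): 66, 131
Layer 1-66: 66 each from A, B, C = 66*3 = 198 chips; eligible A, B, C
Layer 67-131: 65 each from A, C = 65*2 = 130 chips; eligible A, C

Pot 1: 198 chips, eligible: A, B, C
Pot 2: 130 chips, eligible: A, C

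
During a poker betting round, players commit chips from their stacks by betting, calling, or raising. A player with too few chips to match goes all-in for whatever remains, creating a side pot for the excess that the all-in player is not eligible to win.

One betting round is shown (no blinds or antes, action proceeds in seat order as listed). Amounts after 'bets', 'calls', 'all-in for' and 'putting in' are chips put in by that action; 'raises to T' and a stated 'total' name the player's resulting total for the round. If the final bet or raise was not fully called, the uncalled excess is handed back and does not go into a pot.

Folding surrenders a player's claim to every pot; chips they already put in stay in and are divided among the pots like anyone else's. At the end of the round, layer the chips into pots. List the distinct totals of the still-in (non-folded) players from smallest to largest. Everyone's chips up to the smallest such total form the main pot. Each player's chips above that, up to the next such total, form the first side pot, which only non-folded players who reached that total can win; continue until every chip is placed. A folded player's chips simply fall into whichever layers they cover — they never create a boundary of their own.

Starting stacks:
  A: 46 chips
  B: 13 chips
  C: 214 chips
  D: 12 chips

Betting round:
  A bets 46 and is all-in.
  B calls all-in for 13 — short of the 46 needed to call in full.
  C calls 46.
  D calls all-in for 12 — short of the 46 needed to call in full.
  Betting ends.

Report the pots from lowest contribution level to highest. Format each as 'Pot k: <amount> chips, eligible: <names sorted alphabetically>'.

Contributions: A=46, B=13, C=46, D=12
Pot levels (distinct totals of non-folded players): 12, 13, 46
Layer 1-12: 12 each from A, B, C, D = 12*4 = 48 chips; eligible A, B, C, D
Layer 13-13: 1 each from A, B, C = 1*3 = 3 chips; eligible A, B, C
Layer 14-46: 33 each from A, C = 33*2 = 66 chips; eligible A, C

Pot 1: 48 chips, eligible: A, B, C, D
Pot 2: 3 chips, eligible: A, B, C
Pot 3: 66 chips, eligible: A, C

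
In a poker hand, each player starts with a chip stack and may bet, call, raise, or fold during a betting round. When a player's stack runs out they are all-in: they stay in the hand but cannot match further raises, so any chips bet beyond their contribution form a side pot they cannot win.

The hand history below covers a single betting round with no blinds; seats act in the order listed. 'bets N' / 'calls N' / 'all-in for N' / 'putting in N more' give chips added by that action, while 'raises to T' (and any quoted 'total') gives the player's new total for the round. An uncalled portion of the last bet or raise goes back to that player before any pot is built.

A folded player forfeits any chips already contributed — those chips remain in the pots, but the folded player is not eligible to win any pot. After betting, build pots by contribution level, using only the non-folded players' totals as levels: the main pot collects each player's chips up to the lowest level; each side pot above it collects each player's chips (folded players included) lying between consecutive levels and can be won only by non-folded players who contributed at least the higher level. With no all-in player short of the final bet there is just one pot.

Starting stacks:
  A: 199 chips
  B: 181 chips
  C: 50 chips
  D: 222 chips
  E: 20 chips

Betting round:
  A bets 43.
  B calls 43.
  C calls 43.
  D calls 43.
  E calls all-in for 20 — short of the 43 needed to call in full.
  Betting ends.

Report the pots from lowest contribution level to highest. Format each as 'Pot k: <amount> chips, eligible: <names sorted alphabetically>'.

Contributions: A=43, B=43, C=43, D=43, E=20
Pot levels (distinct totals of non-folded players): 20, 43
Layer 1-20: 20 each from A, B, C, D, E = 20*5 = 100 chips; eligible A, B, C, D, E
Layer 21-43: 23 each from A, B, C, D = 23*4 = 92 chips; eligible A, B, C, D

Pot 1: 100 chips, eligible: A, B, C, D, E
Pot 2: 92 chips, eligible: A, B, C, D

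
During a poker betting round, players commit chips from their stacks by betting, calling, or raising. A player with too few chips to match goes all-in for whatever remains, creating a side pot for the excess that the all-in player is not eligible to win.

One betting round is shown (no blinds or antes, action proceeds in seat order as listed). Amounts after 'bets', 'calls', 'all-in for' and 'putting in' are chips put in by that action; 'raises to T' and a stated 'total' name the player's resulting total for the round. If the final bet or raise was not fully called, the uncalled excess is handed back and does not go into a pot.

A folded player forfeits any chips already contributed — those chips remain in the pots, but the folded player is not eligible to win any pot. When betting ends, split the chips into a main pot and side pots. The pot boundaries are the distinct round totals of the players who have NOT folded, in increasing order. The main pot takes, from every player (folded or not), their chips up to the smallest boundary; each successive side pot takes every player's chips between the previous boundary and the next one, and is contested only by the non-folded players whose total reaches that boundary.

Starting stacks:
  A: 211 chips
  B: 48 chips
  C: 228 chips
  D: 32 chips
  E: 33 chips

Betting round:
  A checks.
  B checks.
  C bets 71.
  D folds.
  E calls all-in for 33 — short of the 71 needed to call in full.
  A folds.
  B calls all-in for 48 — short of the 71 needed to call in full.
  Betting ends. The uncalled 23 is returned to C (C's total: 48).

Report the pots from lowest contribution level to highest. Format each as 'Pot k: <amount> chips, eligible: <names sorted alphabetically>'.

Contributions (after 23 returned to C): B=48, C=48, E=33
Folded: A, D
Pot levels (distinct totals of non-folded players): 33, 48
Layer 1-33: 33 each from B, C, E = 33*3 = 99 chips; eligible B, C, E
Layer 34-48: 15 each from B, C = 15*2 = 30 chips; eligible B, C

Pot 1: 99 chips, eligible: B, C, E
Pot 2: 30 chips, eligible: B, C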